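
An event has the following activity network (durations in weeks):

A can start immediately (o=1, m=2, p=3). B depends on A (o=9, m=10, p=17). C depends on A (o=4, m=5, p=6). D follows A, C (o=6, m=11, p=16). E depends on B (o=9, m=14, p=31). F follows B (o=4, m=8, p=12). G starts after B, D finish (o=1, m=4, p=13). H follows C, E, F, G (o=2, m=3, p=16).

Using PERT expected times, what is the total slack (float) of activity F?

te_A = (1 + 4·2 + 3)/6 = 12/6 = 2
te_B = (9 + 4·10 + 17)/6 = 66/6 = 11
te_C = (4 + 4·5 + 6)/6 = 30/6 = 5
te_D = (6 + 4·11 + 16)/6 = 66/6 = 11
te_E = (9 + 4·14 + 31)/6 = 96/6 = 16
te_F = (4 + 4·8 + 12)/6 = 48/6 = 8
te_G = (1 + 4·4 + 13)/6 = 30/6 = 5
te_H = (2 + 4·3 + 16)/6 = 30/6 = 5

Forward pass:
ES_A = 0; EF_A = 2
ES_B = 2; EF_B = 2+11 = 13
ES_C = 2; EF_C = 2+5 = 7
ES_D = max(EF_A=2, EF_C=7) = 7; EF_D = 7+11 = 18
ES_E = 13; EF_E = 13+16 = 29
ES_F = 13; EF_F = 13+8 = 21
ES_G = max(EF_B=13, EF_D=18) = 18; EF_G = 18+5 = 23
ES_H = max(EF_C=7, EF_E=29, EF_F=21, EF_G=23) = 29; EF_H = 29+5 = 34
Expected project duration μ = 34 weeks. Critical path: A → B → E → H.

Backward pass:
LF_H = 34; LS_H = 34−5 = 29
LF_G = LS_H = 29; LS_G = 29−5 = 24
LF_F = LS_H = 29; LS_F = 29−8 = 21
LF_E = LS_H = 29; LS_E = 29−16 = 13
LF_D = LS_G = 24; LS_D = 24−11 = 13
LF_C = min(LS_D=13, LS_H=29) = 13; LS_C = 13−5 = 8
LF_B = min(LS_E=13, LS_F=21, LS_G=24) = 13; LS_B = 13−11 = 2
LF_A = min(LS_B=2, LS_C=8, LS_D=13) = 2; LS_A = 2−2 = 0
Slack_F = LS_F − ES_F = 21 − 13 = 8

8 weeks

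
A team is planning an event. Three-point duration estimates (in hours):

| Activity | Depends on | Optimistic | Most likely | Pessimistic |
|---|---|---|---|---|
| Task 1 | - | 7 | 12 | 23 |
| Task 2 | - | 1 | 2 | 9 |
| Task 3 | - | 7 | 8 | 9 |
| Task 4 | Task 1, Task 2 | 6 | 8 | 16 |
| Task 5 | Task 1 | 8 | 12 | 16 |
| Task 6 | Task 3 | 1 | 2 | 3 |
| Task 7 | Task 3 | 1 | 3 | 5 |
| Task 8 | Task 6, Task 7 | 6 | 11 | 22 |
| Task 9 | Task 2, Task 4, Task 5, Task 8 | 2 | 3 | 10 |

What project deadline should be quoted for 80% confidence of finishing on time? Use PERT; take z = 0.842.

te_Task 1 = (7 + 4·12 + 23)/6 = 78/6 = 13; σ²_Task 1 = ((23−7)/6)² = 7.111
te_Task 2 = (1 + 4·2 + 9)/6 = 18/6 = 3; σ²_Task 2 = ((9−1)/6)² = 1.778
te_Task 3 = (7 + 4·8 + 9)/6 = 48/6 = 8; σ²_Task 3 = ((9−7)/6)² = 0.111
te_Task 4 = (6 + 4·8 + 16)/6 = 54/6 = 9; σ²_Task 4 = ((16−6)/6)² = 2.778
te_Task 5 = (8 + 4·12 + 16)/6 = 72/6 = 12; σ²_Task 5 = ((16−8)/6)² = 1.778
te_Task 6 = (1 + 4·2 + 3)/6 = 12/6 = 2; σ²_Task 6 = ((3−1)/6)² = 0.111
te_Task 7 = (1 + 4·3 + 5)/6 = 18/6 = 3; σ²_Task 7 = ((5−1)/6)² = 0.444
te_Task 8 = (6 + 4·11 + 22)/6 = 72/6 = 12; σ²_Task 8 = ((22−6)/6)² = 7.111
te_Task 9 = (2 + 4·3 + 10)/6 = 24/6 = 4; σ²_Task 9 = ((10−2)/6)² = 1.778

Forward pass:
ES_Task 1 = 0; EF_Task 1 = 13
ES_Task 2 = 0; EF_Task 2 = 3
ES_Task 3 = 0; EF_Task 3 = 8
ES_Task 4 = max(EF_Task 1=13, EF_Task 2=3) = 13; EF_Task 4 = 13+9 = 22
ES_Task 5 = 13; EF_Task 5 = 13+12 = 25
ES_Task 6 = 8; EF_Task 6 = 8+2 = 10
ES_Task 7 = 8; EF_Task 7 = 8+3 = 11
ES_Task 8 = max(EF_Task 6=10, EF_Task 7=11) = 11; EF_Task 8 = 11+12 = 23
ES_Task 9 = max(EF_Task 2=3, EF_Task 4=22, EF_Task 5=25, EF_Task 8=23) = 25; EF_Task 9 = 25+4 = 29
Expected project duration μ = 29 hours. Critical path: Task 1 → Task 5 → Task 9.

Variance along critical path = 7.111 + 1.778 + 1.778 = 10.667; σ = 3.266 hours.
D = μ + z·σ = 29 + 0.842·3.266 = 31.7 hours

31.7 hours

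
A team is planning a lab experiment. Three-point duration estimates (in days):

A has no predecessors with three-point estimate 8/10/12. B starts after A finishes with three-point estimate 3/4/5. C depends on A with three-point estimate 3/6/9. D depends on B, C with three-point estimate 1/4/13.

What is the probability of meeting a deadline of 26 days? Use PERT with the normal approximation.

te_A = (8 + 4·10 + 12)/6 = 60/6 = 10; σ²_A = ((12−8)/6)² = 0.444
te_B = (3 + 4·4 + 5)/6 = 24/6 = 4; σ²_B = ((5−3)/6)² = 0.111
te_C = (3 + 4·6 + 9)/6 = 36/6 = 6; σ²_C = ((9−3)/6)² = 1.000
te_D = (1 + 4·4 + 13)/6 = 30/6 = 5; σ²_D = ((13−1)/6)² = 4.000

Forward pass:
ES_A = 0; EF_A = 10
ES_B = 10; EF_B = 10+4 = 14
ES_C = 10; EF_C = 10+6 = 16
ES_D = max(EF_B=14, EF_C=16) = 16; EF_D = 16+5 = 21
Expected project duration μ = 21 days. Critical path: A → C → D.

Variance along critical path = 0.444 + 1.000 + 4.000 = 5.444; σ = √5.444 = 2.333 days.
Z = (26 − 21) / 2.333 = 2.143
P(T ≤ 26) = Φ(2.143) ≈ 0.984

0.984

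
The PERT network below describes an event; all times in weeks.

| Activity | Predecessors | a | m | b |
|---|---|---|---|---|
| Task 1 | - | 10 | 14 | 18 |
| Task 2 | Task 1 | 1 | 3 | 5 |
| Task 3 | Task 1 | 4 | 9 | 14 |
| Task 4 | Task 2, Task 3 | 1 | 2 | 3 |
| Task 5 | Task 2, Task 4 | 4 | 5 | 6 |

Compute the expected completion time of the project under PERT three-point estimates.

30 weeks

te_Task 1 = (10 + 4·14 + 18)/6 = 84/6 = 14
te_Task 2 = (1 + 4·3 + 5)/6 = 18/6 = 3
te_Task 3 = (4 + 4·9 + 14)/6 = 54/6 = 9
te_Task 4 = (1 + 4·2 + 3)/6 = 12/6 = 2
te_Task 5 = (4 + 4·5 + 6)/6 = 30/6 = 5

Forward pass:
ES_Task 1 = 0; EF_Task 1 = 14
ES_Task 2 = 14; EF_Task 2 = 14+3 = 17
ES_Task 3 = 14; EF_Task 3 = 14+9 = 23
ES_Task 4 = max(EF_Task 2=17, EF_Task 3=23) = 23; EF_Task 4 = 23+2 = 25
ES_Task 5 = max(EF_Task 2=17, EF_Task 4=25) = 25; EF_Task 5 = 25+5 = 30
Expected project duration μ = 30 weeks. Critical path: Task 1 → Task 3 → Task 4 → Task 5.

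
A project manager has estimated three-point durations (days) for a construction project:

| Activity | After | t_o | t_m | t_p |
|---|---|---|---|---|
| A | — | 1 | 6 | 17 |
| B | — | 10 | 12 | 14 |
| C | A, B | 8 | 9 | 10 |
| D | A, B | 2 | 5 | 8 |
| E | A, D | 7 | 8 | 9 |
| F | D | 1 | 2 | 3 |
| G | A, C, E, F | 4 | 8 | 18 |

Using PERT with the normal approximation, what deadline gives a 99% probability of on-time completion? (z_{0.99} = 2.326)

40.2 days

te_A = (1 + 4·6 + 17)/6 = 42/6 = 7; σ²_A = ((17−1)/6)² = 7.111
te_B = (10 + 4·12 + 14)/6 = 72/6 = 12; σ²_B = ((14−10)/6)² = 0.444
te_C = (8 + 4·9 + 10)/6 = 54/6 = 9; σ²_C = ((10−8)/6)² = 0.111
te_D = (2 + 4·5 + 8)/6 = 30/6 = 5; σ²_D = ((8−2)/6)² = 1.000
te_E = (7 + 4·8 + 9)/6 = 48/6 = 8; σ²_E = ((9−7)/6)² = 0.111
te_F = (1 + 4·2 + 3)/6 = 12/6 = 2; σ²_F = ((3−1)/6)² = 0.111
te_G = (4 + 4·8 + 18)/6 = 54/6 = 9; σ²_G = ((18−4)/6)² = 5.444

Forward pass:
ES_A = 0; EF_A = 7
ES_B = 0; EF_B = 12
ES_C = max(EF_A=7, EF_B=12) = 12; EF_C = 12+9 = 21
ES_D = max(EF_A=7, EF_B=12) = 12; EF_D = 12+5 = 17
ES_E = max(EF_A=7, EF_D=17) = 17; EF_E = 17+8 = 25
ES_F = 17; EF_F = 17+2 = 19
ES_G = max(EF_A=7, EF_C=21, EF_E=25, EF_F=19) = 25; EF_G = 25+9 = 34
Expected project duration μ = 34 days. Critical path: B → D → E → G.

Variance along critical path = 0.444 + 1.000 + 0.111 + 5.444 = 7.000; σ = 2.646 days.
D = μ + z·σ = 34 + 2.326·2.646 = 40.2 days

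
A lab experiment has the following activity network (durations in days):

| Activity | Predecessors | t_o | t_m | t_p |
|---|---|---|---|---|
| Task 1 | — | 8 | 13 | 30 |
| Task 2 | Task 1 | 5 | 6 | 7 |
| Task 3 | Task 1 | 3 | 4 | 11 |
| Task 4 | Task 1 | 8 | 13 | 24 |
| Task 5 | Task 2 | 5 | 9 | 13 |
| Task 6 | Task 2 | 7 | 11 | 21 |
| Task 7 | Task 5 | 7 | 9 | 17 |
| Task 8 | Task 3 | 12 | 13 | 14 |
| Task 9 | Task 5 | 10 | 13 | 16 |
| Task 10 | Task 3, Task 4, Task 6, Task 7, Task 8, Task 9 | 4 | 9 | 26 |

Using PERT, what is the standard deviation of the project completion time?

5.46 days

te_Task 1 = (8 + 4·13 + 30)/6 = 90/6 = 15; σ²_Task 1 = ((30−8)/6)² = 13.444
te_Task 2 = (5 + 4·6 + 7)/6 = 36/6 = 6; σ²_Task 2 = ((7−5)/6)² = 0.111
te_Task 3 = (3 + 4·4 + 11)/6 = 30/6 = 5; σ²_Task 3 = ((11−3)/6)² = 1.778
te_Task 4 = (8 + 4·13 + 24)/6 = 84/6 = 14; σ²_Task 4 = ((24−8)/6)² = 7.111
te_Task 5 = (5 + 4·9 + 13)/6 = 54/6 = 9; σ²_Task 5 = ((13−5)/6)² = 1.778
te_Task 6 = (7 + 4·11 + 21)/6 = 72/6 = 12; σ²_Task 6 = ((21−7)/6)² = 5.444
te_Task 7 = (7 + 4·9 + 17)/6 = 60/6 = 10; σ²_Task 7 = ((17−7)/6)² = 2.778
te_Task 8 = (12 + 4·13 + 14)/6 = 78/6 = 13; σ²_Task 8 = ((14−12)/6)² = 0.111
te_Task 9 = (10 + 4·13 + 16)/6 = 78/6 = 13; σ²_Task 9 = ((16−10)/6)² = 1.000
te_Task 10 = (4 + 4·9 + 26)/6 = 66/6 = 11; σ²_Task 10 = ((26−4)/6)² = 13.444

Forward pass:
ES_Task 1 = 0; EF_Task 1 = 15
ES_Task 2 = 15; EF_Task 2 = 15+6 = 21
ES_Task 3 = 15; EF_Task 3 = 15+5 = 20
ES_Task 4 = 15; EF_Task 4 = 15+14 = 29
ES_Task 5 = 21; EF_Task 5 = 21+9 = 30
ES_Task 6 = 21; EF_Task 6 = 21+12 = 33
ES_Task 7 = 30; EF_Task 7 = 30+10 = 40
ES_Task 8 = 20; EF_Task 8 = 20+13 = 33
ES_Task 9 = 30; EF_Task 9 = 30+13 = 43
ES_Task 10 = max(EF_Task 3=20, EF_Task 4=29, EF_Task 6=33, EF_Task 7=40, EF_Task 8=33, EF_Task 9=43) = 43; EF_Task 10 = 43+11 = 54
Expected project duration μ = 54 days. Critical path: Task 1 → Task 2 → Task 5 → Task 9 → Task 10.

Variance along critical path = 13.444 + 0.111 + 1.778 + 1.000 + 13.444 = 29.778
σ = √29.778 = 5.457 days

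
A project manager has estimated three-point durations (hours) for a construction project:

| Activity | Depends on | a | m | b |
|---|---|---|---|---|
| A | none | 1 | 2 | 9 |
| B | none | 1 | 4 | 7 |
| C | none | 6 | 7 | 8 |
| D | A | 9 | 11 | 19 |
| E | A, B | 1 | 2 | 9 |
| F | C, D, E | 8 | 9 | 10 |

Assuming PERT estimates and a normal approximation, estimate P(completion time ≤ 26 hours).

0.823

te_A = (1 + 4·2 + 9)/6 = 18/6 = 3; σ²_A = ((9−1)/6)² = 1.778
te_B = (1 + 4·4 + 7)/6 = 24/6 = 4; σ²_B = ((7−1)/6)² = 1.000
te_C = (6 + 4·7 + 8)/6 = 42/6 = 7; σ²_C = ((8−6)/6)² = 0.111
te_D = (9 + 4·11 + 19)/6 = 72/6 = 12; σ²_D = ((19−9)/6)² = 2.778
te_E = (1 + 4·2 + 9)/6 = 18/6 = 3; σ²_E = ((9−1)/6)² = 1.778
te_F = (8 + 4·9 + 10)/6 = 54/6 = 9; σ²_F = ((10−8)/6)² = 0.111

Forward pass:
ES_A = 0; EF_A = 3
ES_B = 0; EF_B = 4
ES_C = 0; EF_C = 7
ES_D = 3; EF_D = 3+12 = 15
ES_E = max(EF_A=3, EF_B=4) = 4; EF_E = 4+3 = 7
ES_F = max(EF_C=7, EF_D=15, EF_E=7) = 15; EF_F = 15+9 = 24
Expected project duration μ = 24 hours. Critical path: A → D → F.

Variance along critical path = 1.778 + 2.778 + 0.111 = 4.667; σ = √4.667 = 2.160 hours.
Z = (26 − 24) / 2.160 = 0.926
P(T ≤ 26) = Φ(0.926) ≈ 0.823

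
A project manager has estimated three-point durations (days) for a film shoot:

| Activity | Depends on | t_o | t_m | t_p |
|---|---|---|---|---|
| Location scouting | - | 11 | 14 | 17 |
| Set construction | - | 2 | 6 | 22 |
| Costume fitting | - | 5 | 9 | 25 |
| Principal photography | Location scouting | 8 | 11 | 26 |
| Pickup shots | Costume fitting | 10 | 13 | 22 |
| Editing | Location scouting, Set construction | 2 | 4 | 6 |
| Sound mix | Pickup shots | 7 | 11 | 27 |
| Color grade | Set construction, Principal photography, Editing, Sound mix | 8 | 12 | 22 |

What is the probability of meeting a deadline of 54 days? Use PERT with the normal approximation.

te_Location scouting = (11 + 4·14 + 17)/6 = 84/6 = 14; σ²_Location scouting = ((17−11)/6)² = 1.000
te_Set construction = (2 + 4·6 + 22)/6 = 48/6 = 8; σ²_Set construction = ((22−2)/6)² = 11.111
te_Costume fitting = (5 + 4·9 + 25)/6 = 66/6 = 11; σ²_Costume fitting = ((25−5)/6)² = 11.111
te_Principal photography = (8 + 4·11 + 26)/6 = 78/6 = 13; σ²_Principal photography = ((26−8)/6)² = 9.000
te_Pickup shots = (10 + 4·13 + 22)/6 = 84/6 = 14; σ²_Pickup shots = ((22−10)/6)² = 4.000
te_Editing = (2 + 4·4 + 6)/6 = 24/6 = 4; σ²_Editing = ((6−2)/6)² = 0.444
te_Sound mix = (7 + 4·11 + 27)/6 = 78/6 = 13; σ²_Sound mix = ((27−7)/6)² = 11.111
te_Color grade = (8 + 4·12 + 22)/6 = 78/6 = 13; σ²_Color grade = ((22−8)/6)² = 5.444

Forward pass:
ES_Location scouting = 0; EF_Location scouting = 14
ES_Set construction = 0; EF_Set construction = 8
ES_Costume fitting = 0; EF_Costume fitting = 11
ES_Principal photography = 14; EF_Principal photography = 14+13 = 27
ES_Pickup shots = 11; EF_Pickup shots = 11+14 = 25
ES_Editing = max(EF_Location scouting=14, EF_Set construction=8) = 14; EF_Editing = 14+4 = 18
ES_Sound mix = 25; EF_Sound mix = 25+13 = 38
ES_Color grade = max(EF_Set construction=8, EF_Principal photography=27, EF_Editing=18, EF_Sound mix=38) = 38; EF_Color grade = 38+13 = 51
Expected project duration μ = 51 days. Critical path: Costume fitting → Pickup shots → Sound mix → Color grade.

Variance along critical path = 11.111 + 4.000 + 11.111 + 5.444 = 31.667; σ = √31.667 = 5.627 days.
Z = (54 − 51) / 5.627 = 0.533
P(T ≤ 54) = Φ(0.533) ≈ 0.703

0.703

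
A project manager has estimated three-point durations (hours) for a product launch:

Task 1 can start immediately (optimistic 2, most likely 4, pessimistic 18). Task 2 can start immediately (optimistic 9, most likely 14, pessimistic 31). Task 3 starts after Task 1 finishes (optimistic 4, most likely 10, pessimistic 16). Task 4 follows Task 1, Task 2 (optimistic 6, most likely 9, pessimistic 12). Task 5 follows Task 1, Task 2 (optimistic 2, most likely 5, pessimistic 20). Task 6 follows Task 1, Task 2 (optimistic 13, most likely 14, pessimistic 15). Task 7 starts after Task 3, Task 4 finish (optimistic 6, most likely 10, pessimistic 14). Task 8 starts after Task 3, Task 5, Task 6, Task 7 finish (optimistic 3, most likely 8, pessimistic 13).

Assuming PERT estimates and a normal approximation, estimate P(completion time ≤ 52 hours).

0.981

te_Task 1 = (2 + 4·4 + 18)/6 = 36/6 = 6; σ²_Task 1 = ((18−2)/6)² = 7.111
te_Task 2 = (9 + 4·14 + 31)/6 = 96/6 = 16; σ²_Task 2 = ((31−9)/6)² = 13.444
te_Task 3 = (4 + 4·10 + 16)/6 = 60/6 = 10; σ²_Task 3 = ((16−4)/6)² = 4.000
te_Task 4 = (6 + 4·9 + 12)/6 = 54/6 = 9; σ²_Task 4 = ((12−6)/6)² = 1.000
te_Task 5 = (2 + 4·5 + 20)/6 = 42/6 = 7; σ²_Task 5 = ((20−2)/6)² = 9.000
te_Task 6 = (13 + 4·14 + 15)/6 = 84/6 = 14; σ²_Task 6 = ((15−13)/6)² = 0.111
te_Task 7 = (6 + 4·10 + 14)/6 = 60/6 = 10; σ²_Task 7 = ((14−6)/6)² = 1.778
te_Task 8 = (3 + 4·8 + 13)/6 = 48/6 = 8; σ²_Task 8 = ((13−3)/6)² = 2.778

Forward pass:
ES_Task 1 = 0; EF_Task 1 = 6
ES_Task 2 = 0; EF_Task 2 = 16
ES_Task 3 = 6; EF_Task 3 = 6+10 = 16
ES_Task 4 = max(EF_Task 1=6, EF_Task 2=16) = 16; EF_Task 4 = 16+9 = 25
ES_Task 5 = max(EF_Task 1=6, EF_Task 2=16) = 16; EF_Task 5 = 16+7 = 23
ES_Task 6 = max(EF_Task 1=6, EF_Task 2=16) = 16; EF_Task 6 = 16+14 = 30
ES_Task 7 = max(EF_Task 3=16, EF_Task 4=25) = 25; EF_Task 7 = 25+10 = 35
ES_Task 8 = max(EF_Task 3=16, EF_Task 5=23, EF_Task 6=30, EF_Task 7=35) = 35; EF_Task 8 = 35+8 = 43
Expected project duration μ = 43 hours. Critical path: Task 2 → Task 4 → Task 7 → Task 8.

Variance along critical path = 13.444 + 1.000 + 1.778 + 2.778 = 19.000; σ = √19.000 = 4.359 hours.
Z = (52 − 43) / 4.359 = 2.065
P(T ≤ 52) = Φ(2.065) ≈ 0.981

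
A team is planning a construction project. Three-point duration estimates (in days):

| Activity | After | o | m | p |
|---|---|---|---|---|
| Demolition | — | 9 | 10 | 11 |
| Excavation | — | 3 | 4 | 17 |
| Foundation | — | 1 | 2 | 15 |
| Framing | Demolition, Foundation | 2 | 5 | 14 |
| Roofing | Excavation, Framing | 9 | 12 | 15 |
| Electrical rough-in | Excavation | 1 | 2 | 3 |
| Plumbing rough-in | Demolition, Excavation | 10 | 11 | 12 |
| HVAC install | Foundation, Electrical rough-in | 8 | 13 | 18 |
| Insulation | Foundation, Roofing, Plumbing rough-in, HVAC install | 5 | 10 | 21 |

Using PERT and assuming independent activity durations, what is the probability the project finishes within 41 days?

0.716

te_Demolition = (9 + 4·10 + 11)/6 = 60/6 = 10; σ²_Demolition = ((11−9)/6)² = 0.111
te_Excavation = (3 + 4·4 + 17)/6 = 36/6 = 6; σ²_Excavation = ((17−3)/6)² = 5.444
te_Foundation = (1 + 4·2 + 15)/6 = 24/6 = 4; σ²_Foundation = ((15−1)/6)² = 5.444
te_Framing = (2 + 4·5 + 14)/6 = 36/6 = 6; σ²_Framing = ((14−2)/6)² = 4.000
te_Roofing = (9 + 4·12 + 15)/6 = 72/6 = 12; σ²_Roofing = ((15−9)/6)² = 1.000
te_Electrical rough-in = (1 + 4·2 + 3)/6 = 12/6 = 2; σ²_Electrical rough-in = ((3−1)/6)² = 0.111
te_Plumbing rough-in = (10 + 4·11 + 12)/6 = 66/6 = 11; σ²_Plumbing rough-in = ((12−10)/6)² = 0.111
te_HVAC install = (8 + 4·13 + 18)/6 = 78/6 = 13; σ²_HVAC install = ((18−8)/6)² = 2.778
te_Insulation = (5 + 4·10 + 21)/6 = 66/6 = 11; σ²_Insulation = ((21−5)/6)² = 7.111

Forward pass:
ES_Demolition = 0; EF_Demolition = 10
ES_Excavation = 0; EF_Excavation = 6
ES_Foundation = 0; EF_Foundation = 4
ES_Framing = max(EF_Demolition=10, EF_Foundation=4) = 10; EF_Framing = 10+6 = 16
ES_Roofing = max(EF_Excavation=6, EF_Framing=16) = 16; EF_Roofing = 16+12 = 28
ES_Electrical rough-in = 6; EF_Electrical rough-in = 6+2 = 8
ES_Plumbing rough-in = max(EF_Demolition=10, EF_Excavation=6) = 10; EF_Plumbing rough-in = 10+11 = 21
ES_HVAC install = max(EF_Foundation=4, EF_Electrical rough-in=8) = 8; EF_HVAC install = 8+13 = 21
ES_Insulation = max(EF_Foundation=4, EF_Roofing=28, EF_Plumbing rough-in=21, EF_HVAC install=21) = 28; EF_Insulation = 28+11 = 39
Expected project duration μ = 39 days. Critical path: Demolition → Framing → Roofing → Insulation.

Variance along critical path = 0.111 + 4.000 + 1.000 + 7.111 = 12.222; σ = √12.222 = 3.496 days.
Z = (41 − 39) / 3.496 = 0.572
P(T ≤ 41) = Φ(0.572) ≈ 0.716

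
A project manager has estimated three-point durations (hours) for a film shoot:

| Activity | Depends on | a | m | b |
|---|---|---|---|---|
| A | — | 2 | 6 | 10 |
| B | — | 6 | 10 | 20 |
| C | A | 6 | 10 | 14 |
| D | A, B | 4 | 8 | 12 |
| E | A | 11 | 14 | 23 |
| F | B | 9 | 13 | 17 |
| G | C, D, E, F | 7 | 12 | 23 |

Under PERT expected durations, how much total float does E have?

3 hours

te_A = (2 + 4·6 + 10)/6 = 36/6 = 6
te_B = (6 + 4·10 + 20)/6 = 66/6 = 11
te_C = (6 + 4·10 + 14)/6 = 60/6 = 10
te_D = (4 + 4·8 + 12)/6 = 48/6 = 8
te_E = (11 + 4·14 + 23)/6 = 90/6 = 15
te_F = (9 + 4·13 + 17)/6 = 78/6 = 13
te_G = (7 + 4·12 + 23)/6 = 78/6 = 13

Forward pass:
ES_A = 0; EF_A = 6
ES_B = 0; EF_B = 11
ES_C = 6; EF_C = 6+10 = 16
ES_D = max(EF_A=6, EF_B=11) = 11; EF_D = 11+8 = 19
ES_E = 6; EF_E = 6+15 = 21
ES_F = 11; EF_F = 11+13 = 24
ES_G = max(EF_C=16, EF_D=19, EF_E=21, EF_F=24) = 24; EF_G = 24+13 = 37
Expected project duration μ = 37 hours. Critical path: B → F → G.

Backward pass:
LF_G = 37; LS_G = 37−13 = 24
LF_F = LS_G = 24; LS_F = 24−13 = 11
LF_E = LS_G = 24; LS_E = 24−15 = 9
LF_D = LS_G = 24; LS_D = 24−8 = 16
LF_C = LS_G = 24; LS_C = 24−10 = 14
LF_B = min(LS_D=16, LS_F=11) = 11; LS_B = 11−11 = 0
LF_A = min(LS_C=14, LS_D=16, LS_E=9) = 9; LS_A = 9−6 = 3
Slack_E = LS_E − ES_E = 9 − 6 = 3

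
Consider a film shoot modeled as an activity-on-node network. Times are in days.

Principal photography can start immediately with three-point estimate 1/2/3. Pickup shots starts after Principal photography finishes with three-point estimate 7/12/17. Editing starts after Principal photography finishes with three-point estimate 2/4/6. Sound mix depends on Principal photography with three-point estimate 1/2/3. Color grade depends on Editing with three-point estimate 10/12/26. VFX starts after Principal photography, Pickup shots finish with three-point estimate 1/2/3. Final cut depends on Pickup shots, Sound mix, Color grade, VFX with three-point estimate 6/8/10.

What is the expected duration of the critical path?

te_Principal photography = (1 + 4·2 + 3)/6 = 12/6 = 2
te_Pickup shots = (7 + 4·12 + 17)/6 = 72/6 = 12
te_Editing = (2 + 4·4 + 6)/6 = 24/6 = 4
te_Sound mix = (1 + 4·2 + 3)/6 = 12/6 = 2
te_Color grade = (10 + 4·12 + 26)/6 = 84/6 = 14
te_VFX = (1 + 4·2 + 3)/6 = 12/6 = 2
te_Final cut = (6 + 4·8 + 10)/6 = 48/6 = 8

Forward pass:
ES_Principal photography = 0; EF_Principal photography = 2
ES_Pickup shots = 2; EF_Pickup shots = 2+12 = 14
ES_Editing = 2; EF_Editing = 2+4 = 6
ES_Sound mix = 2; EF_Sound mix = 2+2 = 4
ES_Color grade = 6; EF_Color grade = 6+14 = 20
ES_VFX = max(EF_Principal photography=2, EF_Pickup shots=14) = 14; EF_VFX = 14+2 = 16
ES_Final cut = max(EF_Pickup shots=14, EF_Sound mix=4, EF_Color grade=20, EF_VFX=16) = 20; EF_Final cut = 20+8 = 28
Expected project duration μ = 28 days. Critical path: Principal photography → Editing → Color grade → Final cut.

28 days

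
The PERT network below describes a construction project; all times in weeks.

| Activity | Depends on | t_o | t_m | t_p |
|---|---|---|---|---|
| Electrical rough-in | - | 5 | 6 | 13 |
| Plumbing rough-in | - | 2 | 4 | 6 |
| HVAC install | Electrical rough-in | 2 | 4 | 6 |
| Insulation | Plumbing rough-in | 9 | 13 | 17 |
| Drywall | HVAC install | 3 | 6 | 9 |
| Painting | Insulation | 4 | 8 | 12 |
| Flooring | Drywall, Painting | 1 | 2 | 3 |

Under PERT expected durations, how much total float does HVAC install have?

te_Electrical rough-in = (5 + 4·6 + 13)/6 = 42/6 = 7
te_Plumbing rough-in = (2 + 4·4 + 6)/6 = 24/6 = 4
te_HVAC install = (2 + 4·4 + 6)/6 = 24/6 = 4
te_Insulation = (9 + 4·13 + 17)/6 = 78/6 = 13
te_Drywall = (3 + 4·6 + 9)/6 = 36/6 = 6
te_Painting = (4 + 4·8 + 12)/6 = 48/6 = 8
te_Flooring = (1 + 4·2 + 3)/6 = 12/6 = 2

Forward pass:
ES_Electrical rough-in = 0; EF_Electrical rough-in = 7
ES_Plumbing rough-in = 0; EF_Plumbing rough-in = 4
ES_HVAC install = 7; EF_HVAC install = 7+4 = 11
ES_Insulation = 4; EF_Insulation = 4+13 = 17
ES_Drywall = 11; EF_Drywall = 11+6 = 17
ES_Painting = 17; EF_Painting = 17+8 = 25
ES_Flooring = max(EF_Drywall=17, EF_Painting=25) = 25; EF_Flooring = 25+2 = 27
Expected project duration μ = 27 weeks. Critical path: Plumbing rough-in → Insulation → Painting → Flooring.

Backward pass:
LF_Flooring = 27; LS_Flooring = 27−2 = 25
LF_Painting = LS_Flooring = 25; LS_Painting = 25−8 = 17
LF_Drywall = LS_Flooring = 25; LS_Drywall = 25−6 = 19
LF_Insulation = LS_Painting = 17; LS_Insulation = 17−13 = 4
LF_HVAC install = LS_Drywall = 19; LS_HVAC install = 19−4 = 15
LF_Plumbing rough-in = LS_Insulation = 4; LS_Plumbing rough-in = 4−4 = 0
LF_Electrical rough-in = LS_HVAC install = 15; LS_Electrical rough-in = 15−7 = 8
Slack_HVAC install = LS_HVAC install − ES_HVAC install = 15 − 7 = 8

8 weeks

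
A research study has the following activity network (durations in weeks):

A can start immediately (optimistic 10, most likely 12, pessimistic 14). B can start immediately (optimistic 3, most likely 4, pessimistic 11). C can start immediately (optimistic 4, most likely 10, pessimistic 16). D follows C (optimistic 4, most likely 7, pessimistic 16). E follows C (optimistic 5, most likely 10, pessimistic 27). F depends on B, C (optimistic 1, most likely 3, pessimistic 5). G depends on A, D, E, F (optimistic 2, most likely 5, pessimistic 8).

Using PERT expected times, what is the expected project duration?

te_A = (10 + 4·12 + 14)/6 = 72/6 = 12
te_B = (3 + 4·4 + 11)/6 = 30/6 = 5
te_C = (4 + 4·10 + 16)/6 = 60/6 = 10
te_D = (4 + 4·7 + 16)/6 = 48/6 = 8
te_E = (5 + 4·10 + 27)/6 = 72/6 = 12
te_F = (1 + 4·3 + 5)/6 = 18/6 = 3
te_G = (2 + 4·5 + 8)/6 = 30/6 = 5

Forward pass:
ES_A = 0; EF_A = 12
ES_B = 0; EF_B = 5
ES_C = 0; EF_C = 10
ES_D = 10; EF_D = 10+8 = 18
ES_E = 10; EF_E = 10+12 = 22
ES_F = max(EF_B=5, EF_C=10) = 10; EF_F = 10+3 = 13
ES_G = max(EF_A=12, EF_D=18, EF_E=22, EF_F=13) = 22; EF_G = 22+5 = 27
Expected project duration μ = 27 weeks. Critical path: C → E → G.

27 weeks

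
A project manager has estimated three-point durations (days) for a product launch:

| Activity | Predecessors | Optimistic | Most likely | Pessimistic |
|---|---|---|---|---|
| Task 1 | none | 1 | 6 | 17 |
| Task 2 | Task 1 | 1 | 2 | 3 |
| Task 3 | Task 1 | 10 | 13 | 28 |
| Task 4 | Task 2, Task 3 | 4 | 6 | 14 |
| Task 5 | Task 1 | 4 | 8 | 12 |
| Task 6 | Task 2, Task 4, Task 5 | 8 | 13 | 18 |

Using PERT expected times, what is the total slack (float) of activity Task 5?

te_Task 1 = (1 + 4·6 + 17)/6 = 42/6 = 7
te_Task 2 = (1 + 4·2 + 3)/6 = 12/6 = 2
te_Task 3 = (10 + 4·13 + 28)/6 = 90/6 = 15
te_Task 4 = (4 + 4·6 + 14)/6 = 42/6 = 7
te_Task 5 = (4 + 4·8 + 12)/6 = 48/6 = 8
te_Task 6 = (8 + 4·13 + 18)/6 = 78/6 = 13

Forward pass:
ES_Task 1 = 0; EF_Task 1 = 7
ES_Task 2 = 7; EF_Task 2 = 7+2 = 9
ES_Task 3 = 7; EF_Task 3 = 7+15 = 22
ES_Task 4 = max(EF_Task 2=9, EF_Task 3=22) = 22; EF_Task 4 = 22+7 = 29
ES_Task 5 = 7; EF_Task 5 = 7+8 = 15
ES_Task 6 = max(EF_Task 2=9, EF_Task 4=29, EF_Task 5=15) = 29; EF_Task 6 = 29+13 = 42
Expected project duration μ = 42 days. Critical path: Task 1 → Task 3 → Task 4 → Task 6.

Backward pass:
LF_Task 6 = 42; LS_Task 6 = 42−13 = 29
LF_Task 5 = LS_Task 6 = 29; LS_Task 5 = 29−8 = 21
LF_Task 4 = LS_Task 6 = 29; LS_Task 4 = 29−7 = 22
LF_Task 3 = LS_Task 4 = 22; LS_Task 3 = 22−15 = 7
LF_Task 2 = min(LS_Task 4=22, LS_Task 6=29) = 22; LS_Task 2 = 22−2 = 20
LF_Task 1 = min(LS_Task 2=20, LS_Task 3=7, LS_Task 5=21) = 7; LS_Task 1 = 7−7 = 0
Slack_Task 5 = LS_Task 5 − ES_Task 5 = 21 − 7 = 14

14 days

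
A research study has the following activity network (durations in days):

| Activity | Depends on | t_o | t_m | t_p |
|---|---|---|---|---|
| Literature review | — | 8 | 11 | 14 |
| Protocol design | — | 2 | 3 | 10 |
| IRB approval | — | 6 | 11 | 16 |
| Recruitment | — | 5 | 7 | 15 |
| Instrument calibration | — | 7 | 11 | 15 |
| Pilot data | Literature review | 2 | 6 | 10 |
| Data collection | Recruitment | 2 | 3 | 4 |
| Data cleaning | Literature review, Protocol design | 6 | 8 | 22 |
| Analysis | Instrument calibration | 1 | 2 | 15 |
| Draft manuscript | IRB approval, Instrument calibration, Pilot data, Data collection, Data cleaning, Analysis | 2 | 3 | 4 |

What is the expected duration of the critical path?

te_Literature review = (8 + 4·11 + 14)/6 = 66/6 = 11
te_Protocol design = (2 + 4·3 + 10)/6 = 24/6 = 4
te_IRB approval = (6 + 4·11 + 16)/6 = 66/6 = 11
te_Recruitment = (5 + 4·7 + 15)/6 = 48/6 = 8
te_Instrument calibration = (7 + 4·11 + 15)/6 = 66/6 = 11
te_Pilot data = (2 + 4·6 + 10)/6 = 36/6 = 6
te_Data collection = (2 + 4·3 + 4)/6 = 18/6 = 3
te_Data cleaning = (6 + 4·8 + 22)/6 = 60/6 = 10
te_Analysis = (1 + 4·2 + 15)/6 = 24/6 = 4
te_Draft manuscript = (2 + 4·3 + 4)/6 = 18/6 = 3

Forward pass:
ES_Literature review = 0; EF_Literature review = 11
ES_Protocol design = 0; EF_Protocol design = 4
ES_IRB approval = 0; EF_IRB approval = 11
ES_Recruitment = 0; EF_Recruitment = 8
ES_Instrument calibration = 0; EF_Instrument calibration = 11
ES_Pilot data = 11; EF_Pilot data = 11+6 = 17
ES_Data collection = 8; EF_Data collection = 8+3 = 11
ES_Data cleaning = max(EF_Literature review=11, EF_Protocol design=4) = 11; EF_Data cleaning = 11+10 = 21
ES_Analysis = 11; EF_Analysis = 11+4 = 15
ES_Draft manuscript = max(EF_IRB approval=11, EF_Instrument calibration=11, EF_Pilot data=17, EF_Data collection=11, EF_Data cleaning=21, EF_Analysis=15) = 21; EF_Draft manuscript = 21+3 = 24
Expected project duration μ = 24 days. Critical path: Literature review → Data cleaning → Draft manuscript.

24 days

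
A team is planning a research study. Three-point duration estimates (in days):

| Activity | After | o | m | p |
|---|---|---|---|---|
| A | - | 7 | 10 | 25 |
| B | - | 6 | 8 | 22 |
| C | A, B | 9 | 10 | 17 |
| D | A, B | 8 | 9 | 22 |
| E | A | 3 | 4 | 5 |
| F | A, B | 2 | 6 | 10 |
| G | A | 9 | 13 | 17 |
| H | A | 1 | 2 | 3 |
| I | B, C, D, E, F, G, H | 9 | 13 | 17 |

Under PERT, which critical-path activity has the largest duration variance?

te_A = (7 + 4·10 + 25)/6 = 72/6 = 12; σ²_A = ((25−7)/6)² = 9.000
te_B = (6 + 4·8 + 22)/6 = 60/6 = 10; σ²_B = ((22−6)/6)² = 7.111
te_C = (9 + 4·10 + 17)/6 = 66/6 = 11; σ²_C = ((17−9)/6)² = 1.778
te_D = (8 + 4·9 + 22)/6 = 66/6 = 11; σ²_D = ((22−8)/6)² = 5.444
te_E = (3 + 4·4 + 5)/6 = 24/6 = 4; σ²_E = ((5−3)/6)² = 0.111
te_F = (2 + 4·6 + 10)/6 = 36/6 = 6; σ²_F = ((10−2)/6)² = 1.778
te_G = (9 + 4·13 + 17)/6 = 78/6 = 13; σ²_G = ((17−9)/6)² = 1.778
te_H = (1 + 4·2 + 3)/6 = 12/6 = 2; σ²_H = ((3−1)/6)² = 0.111
te_I = (9 + 4·13 + 17)/6 = 78/6 = 13; σ²_I = ((17−9)/6)² = 1.778

Forward pass:
ES_A = 0; EF_A = 12
ES_B = 0; EF_B = 10
ES_C = max(EF_A=12, EF_B=10) = 12; EF_C = 12+11 = 23
ES_D = max(EF_A=12, EF_B=10) = 12; EF_D = 12+11 = 23
ES_E = 12; EF_E = 12+4 = 16
ES_F = max(EF_A=12, EF_B=10) = 12; EF_F = 12+6 = 18
ES_G = 12; EF_G = 12+13 = 25
ES_H = 12; EF_H = 12+2 = 14
ES_I = max(EF_B=10, EF_C=23, EF_D=23, EF_E=16, EF_F=18, EF_G=25, EF_H=14) = 25; EF_I = 25+13 = 38
Expected project duration μ = 38 days. Critical path: A → G → I.

Variances on critical path: σ²_A=9.000, σ²_G=1.778, σ²_I=1.778.
Largest is σ²_A = 9.000.

A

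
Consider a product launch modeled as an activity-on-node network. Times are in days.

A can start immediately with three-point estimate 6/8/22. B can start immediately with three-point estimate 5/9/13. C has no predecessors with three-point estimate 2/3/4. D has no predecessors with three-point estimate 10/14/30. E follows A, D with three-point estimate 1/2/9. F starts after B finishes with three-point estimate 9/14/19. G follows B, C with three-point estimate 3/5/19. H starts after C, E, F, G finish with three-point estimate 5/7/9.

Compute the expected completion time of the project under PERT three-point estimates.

30 days

te_A = (6 + 4·8 + 22)/6 = 60/6 = 10
te_B = (5 + 4·9 + 13)/6 = 54/6 = 9
te_C = (2 + 4·3 + 4)/6 = 18/6 = 3
te_D = (10 + 4·14 + 30)/6 = 96/6 = 16
te_E = (1 + 4·2 + 9)/6 = 18/6 = 3
te_F = (9 + 4·14 + 19)/6 = 84/6 = 14
te_G = (3 + 4·5 + 19)/6 = 42/6 = 7
te_H = (5 + 4·7 + 9)/6 = 42/6 = 7

Forward pass:
ES_A = 0; EF_A = 10
ES_B = 0; EF_B = 9
ES_C = 0; EF_C = 3
ES_D = 0; EF_D = 16
ES_E = max(EF_A=10, EF_D=16) = 16; EF_E = 16+3 = 19
ES_F = 9; EF_F = 9+14 = 23
ES_G = max(EF_B=9, EF_C=3) = 9; EF_G = 9+7 = 16
ES_H = max(EF_C=3, EF_E=19, EF_F=23, EF_G=16) = 23; EF_H = 23+7 = 30
Expected project duration μ = 30 days. Critical path: B → F → H.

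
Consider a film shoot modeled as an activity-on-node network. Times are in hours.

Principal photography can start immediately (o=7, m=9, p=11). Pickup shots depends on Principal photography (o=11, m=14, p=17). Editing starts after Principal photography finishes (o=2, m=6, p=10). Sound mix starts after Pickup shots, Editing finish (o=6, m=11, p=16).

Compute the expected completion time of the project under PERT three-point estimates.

te_Principal photography = (7 + 4·9 + 11)/6 = 54/6 = 9
te_Pickup shots = (11 + 4·14 + 17)/6 = 84/6 = 14
te_Editing = (2 + 4·6 + 10)/6 = 36/6 = 6
te_Sound mix = (6 + 4·11 + 16)/6 = 66/6 = 11

Forward pass:
ES_Principal photography = 0; EF_Principal photography = 9
ES_Pickup shots = 9; EF_Pickup shots = 9+14 = 23
ES_Editing = 9; EF_Editing = 9+6 = 15
ES_Sound mix = max(EF_Pickup shots=23, EF_Editing=15) = 23; EF_Sound mix = 23+11 = 34
Expected project duration μ = 34 hours. Critical path: Principal photography → Pickup shots → Sound mix.

34 hours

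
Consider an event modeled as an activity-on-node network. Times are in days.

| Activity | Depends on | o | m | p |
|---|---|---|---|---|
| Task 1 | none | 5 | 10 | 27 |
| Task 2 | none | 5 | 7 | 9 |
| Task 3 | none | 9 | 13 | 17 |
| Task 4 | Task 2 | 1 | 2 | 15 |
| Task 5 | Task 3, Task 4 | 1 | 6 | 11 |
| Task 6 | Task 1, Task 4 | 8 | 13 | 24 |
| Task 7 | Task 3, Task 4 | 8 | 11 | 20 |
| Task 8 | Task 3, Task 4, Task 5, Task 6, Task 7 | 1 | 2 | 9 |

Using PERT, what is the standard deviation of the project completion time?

te_Task 1 = (5 + 4·10 + 27)/6 = 72/6 = 12; σ²_Task 1 = ((27−5)/6)² = 13.444
te_Task 2 = (5 + 4·7 + 9)/6 = 42/6 = 7; σ²_Task 2 = ((9−5)/6)² = 0.444
te_Task 3 = (9 + 4·13 + 17)/6 = 78/6 = 13; σ²_Task 3 = ((17−9)/6)² = 1.778
te_Task 4 = (1 + 4·2 + 15)/6 = 24/6 = 4; σ²_Task 4 = ((15−1)/6)² = 5.444
te_Task 5 = (1 + 4·6 + 11)/6 = 36/6 = 6; σ²_Task 5 = ((11−1)/6)² = 2.778
te_Task 6 = (8 + 4·13 + 24)/6 = 84/6 = 14; σ²_Task 6 = ((24−8)/6)² = 7.111
te_Task 7 = (8 + 4·11 + 20)/6 = 72/6 = 12; σ²_Task 7 = ((20−8)/6)² = 4.000
te_Task 8 = (1 + 4·2 + 9)/6 = 18/6 = 3; σ²_Task 8 = ((9−1)/6)² = 1.778

Forward pass:
ES_Task 1 = 0; EF_Task 1 = 12
ES_Task 2 = 0; EF_Task 2 = 7
ES_Task 3 = 0; EF_Task 3 = 13
ES_Task 4 = 7; EF_Task 4 = 7+4 = 11
ES_Task 5 = max(EF_Task 3=13, EF_Task 4=11) = 13; EF_Task 5 = 13+6 = 19
ES_Task 6 = max(EF_Task 1=12, EF_Task 4=11) = 12; EF_Task 6 = 12+14 = 26
ES_Task 7 = max(EF_Task 3=13, EF_Task 4=11) = 13; EF_Task 7 = 13+12 = 25
ES_Task 8 = max(EF_Task 3=13, EF_Task 4=11, EF_Task 5=19, EF_Task 6=26, EF_Task 7=25) = 26; EF_Task 8 = 26+3 = 29
Expected project duration μ = 29 days. Critical path: Task 1 → Task 6 → Task 8.

Variance along critical path = 13.444 + 7.111 + 1.778 = 22.333
σ = √22.333 = 4.726 days

4.73 days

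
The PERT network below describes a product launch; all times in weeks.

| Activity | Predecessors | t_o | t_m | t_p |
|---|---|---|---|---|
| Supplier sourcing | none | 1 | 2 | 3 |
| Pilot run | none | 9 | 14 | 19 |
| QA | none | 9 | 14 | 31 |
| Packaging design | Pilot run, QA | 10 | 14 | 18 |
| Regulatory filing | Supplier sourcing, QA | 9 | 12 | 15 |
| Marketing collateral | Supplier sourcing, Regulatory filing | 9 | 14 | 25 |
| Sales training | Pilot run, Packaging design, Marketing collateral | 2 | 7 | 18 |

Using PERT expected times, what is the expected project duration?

51 weeks

te_Supplier sourcing = (1 + 4·2 + 3)/6 = 12/6 = 2
te_Pilot run = (9 + 4·14 + 19)/6 = 84/6 = 14
te_QA = (9 + 4·14 + 31)/6 = 96/6 = 16
te_Packaging design = (10 + 4·14 + 18)/6 = 84/6 = 14
te_Regulatory filing = (9 + 4·12 + 15)/6 = 72/6 = 12
te_Marketing collateral = (9 + 4·14 + 25)/6 = 90/6 = 15
te_Sales training = (2 + 4·7 + 18)/6 = 48/6 = 8

Forward pass:
ES_Supplier sourcing = 0; EF_Supplier sourcing = 2
ES_Pilot run = 0; EF_Pilot run = 14
ES_QA = 0; EF_QA = 16
ES_Packaging design = max(EF_Pilot run=14, EF_QA=16) = 16; EF_Packaging design = 16+14 = 30
ES_Regulatory filing = max(EF_Supplier sourcing=2, EF_QA=16) = 16; EF_Regulatory filing = 16+12 = 28
ES_Marketing collateral = max(EF_Supplier sourcing=2, EF_Regulatory filing=28) = 28; EF_Marketing collateral = 28+15 = 43
ES_Sales training = max(EF_Pilot run=14, EF_Packaging design=30, EF_Marketing collateral=43) = 43; EF_Sales training = 43+8 = 51
Expected project duration μ = 51 weeks. Critical path: QA → Regulatory filing → Marketing collateral → Sales training.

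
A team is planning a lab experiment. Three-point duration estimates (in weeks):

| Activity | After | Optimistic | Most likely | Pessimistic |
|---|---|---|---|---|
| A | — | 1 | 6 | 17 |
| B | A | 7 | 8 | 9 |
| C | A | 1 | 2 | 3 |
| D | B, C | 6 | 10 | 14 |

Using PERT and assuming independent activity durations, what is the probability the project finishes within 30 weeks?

0.952

te_A = (1 + 4·6 + 17)/6 = 42/6 = 7; σ²_A = ((17−1)/6)² = 7.111
te_B = (7 + 4·8 + 9)/6 = 48/6 = 8; σ²_B = ((9−7)/6)² = 0.111
te_C = (1 + 4·2 + 3)/6 = 12/6 = 2; σ²_C = ((3−1)/6)² = 0.111
te_D = (6 + 4·10 + 14)/6 = 60/6 = 10; σ²_D = ((14−6)/6)² = 1.778

Forward pass:
ES_A = 0; EF_A = 7
ES_B = 7; EF_B = 7+8 = 15
ES_C = 7; EF_C = 7+2 = 9
ES_D = max(EF_B=15, EF_C=9) = 15; EF_D = 15+10 = 25
Expected project duration μ = 25 weeks. Critical path: A → B → D.

Variance along critical path = 7.111 + 0.111 + 1.778 = 9.000; σ = √9.000 = 3.000 weeks.
Z = (30 − 25) / 3.000 = 1.667
P(T ≤ 30) = Φ(1.667) ≈ 0.952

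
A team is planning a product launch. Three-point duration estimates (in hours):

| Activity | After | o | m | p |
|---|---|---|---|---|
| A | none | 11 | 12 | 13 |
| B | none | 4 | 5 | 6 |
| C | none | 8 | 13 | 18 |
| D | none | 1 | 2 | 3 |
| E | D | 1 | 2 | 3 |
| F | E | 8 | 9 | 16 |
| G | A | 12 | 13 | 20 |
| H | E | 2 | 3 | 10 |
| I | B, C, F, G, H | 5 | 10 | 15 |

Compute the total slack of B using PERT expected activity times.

21 hours

te_A = (11 + 4·12 + 13)/6 = 72/6 = 12
te_B = (4 + 4·5 + 6)/6 = 30/6 = 5
te_C = (8 + 4·13 + 18)/6 = 78/6 = 13
te_D = (1 + 4·2 + 3)/6 = 12/6 = 2
te_E = (1 + 4·2 + 3)/6 = 12/6 = 2
te_F = (8 + 4·9 + 16)/6 = 60/6 = 10
te_G = (12 + 4·13 + 20)/6 = 84/6 = 14
te_H = (2 + 4·3 + 10)/6 = 24/6 = 4
te_I = (5 + 4·10 + 15)/6 = 60/6 = 10

Forward pass:
ES_A = 0; EF_A = 12
ES_B = 0; EF_B = 5
ES_C = 0; EF_C = 13
ES_D = 0; EF_D = 2
ES_E = 2; EF_E = 2+2 = 4
ES_F = 4; EF_F = 4+10 = 14
ES_G = 12; EF_G = 12+14 = 26
ES_H = 4; EF_H = 4+4 = 8
ES_I = max(EF_B=5, EF_C=13, EF_F=14, EF_G=26, EF_H=8) = 26; EF_I = 26+10 = 36
Expected project duration μ = 36 hours. Critical path: A → G → I.

Backward pass:
LF_I = 36; LS_I = 36−10 = 26
LF_H = LS_I = 26; LS_H = 26−4 = 22
LF_G = LS_I = 26; LS_G = 26−14 = 12
LF_F = LS_I = 26; LS_F = 26−10 = 16
LF_E = min(LS_F=16, LS_H=22) = 16; LS_E = 16−2 = 14
LF_D = LS_E = 14; LS_D = 14−2 = 12
LF_C = LS_I = 26; LS_C = 26−13 = 13
LF_B = LS_I = 26; LS_B = 26−5 = 21
LF_A = LS_G = 12; LS_A = 12−12 = 0
Slack_B = LS_B − ES_B = 21 − 0 = 21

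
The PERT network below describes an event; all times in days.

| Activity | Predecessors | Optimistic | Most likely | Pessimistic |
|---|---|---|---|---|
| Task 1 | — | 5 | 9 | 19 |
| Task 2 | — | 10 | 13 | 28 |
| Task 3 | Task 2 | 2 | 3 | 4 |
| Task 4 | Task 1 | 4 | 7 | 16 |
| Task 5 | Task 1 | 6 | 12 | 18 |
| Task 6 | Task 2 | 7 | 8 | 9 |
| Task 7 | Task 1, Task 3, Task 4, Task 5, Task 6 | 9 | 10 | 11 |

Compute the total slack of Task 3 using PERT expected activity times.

te_Task 1 = (5 + 4·9 + 19)/6 = 60/6 = 10
te_Task 2 = (10 + 4·13 + 28)/6 = 90/6 = 15
te_Task 3 = (2 + 4·3 + 4)/6 = 18/6 = 3
te_Task 4 = (4 + 4·7 + 16)/6 = 48/6 = 8
te_Task 5 = (6 + 4·12 + 18)/6 = 72/6 = 12
te_Task 6 = (7 + 4·8 + 9)/6 = 48/6 = 8
te_Task 7 = (9 + 4·10 + 11)/6 = 60/6 = 10

Forward pass:
ES_Task 1 = 0; EF_Task 1 = 10
ES_Task 2 = 0; EF_Task 2 = 15
ES_Task 3 = 15; EF_Task 3 = 15+3 = 18
ES_Task 4 = 10; EF_Task 4 = 10+8 = 18
ES_Task 5 = 10; EF_Task 5 = 10+12 = 22
ES_Task 6 = 15; EF_Task 6 = 15+8 = 23
ES_Task 7 = max(EF_Task 1=10, EF_Task 3=18, EF_Task 4=18, EF_Task 5=22, EF_Task 6=23) = 23; EF_Task 7 = 23+10 = 33
Expected project duration μ = 33 days. Critical path: Task 2 → Task 6 → Task 7.

Backward pass:
LF_Task 7 = 33; LS_Task 7 = 33−10 = 23
LF_Task 6 = LS_Task 7 = 23; LS_Task 6 = 23−8 = 15
LF_Task 5 = LS_Task 7 = 23; LS_Task 5 = 23−12 = 11
LF_Task 4 = LS_Task 7 = 23; LS_Task 4 = 23−8 = 15
LF_Task 3 = LS_Task 7 = 23; LS_Task 3 = 23−3 = 20
LF_Task 2 = min(LS_Task 3=20, LS_Task 6=15) = 15; LS_Task 2 = 15−15 = 0
LF_Task 1 = min(LS_Task 4=15, LS_Task 5=11, LS_Task 7=23) = 11; LS_Task 1 = 11−10 = 1
Slack_Task 3 = LS_Task 3 − ES_Task 3 = 20 − 15 = 5

5 days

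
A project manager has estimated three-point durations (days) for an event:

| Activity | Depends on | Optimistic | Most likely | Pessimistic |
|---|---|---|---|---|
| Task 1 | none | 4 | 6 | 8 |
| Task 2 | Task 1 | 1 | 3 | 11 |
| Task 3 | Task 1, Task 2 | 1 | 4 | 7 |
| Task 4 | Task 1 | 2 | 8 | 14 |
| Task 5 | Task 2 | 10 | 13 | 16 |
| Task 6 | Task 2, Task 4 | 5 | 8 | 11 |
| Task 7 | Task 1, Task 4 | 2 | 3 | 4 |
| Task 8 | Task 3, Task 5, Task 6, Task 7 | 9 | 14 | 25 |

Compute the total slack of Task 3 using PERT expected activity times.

9 days

te_Task 1 = (4 + 4·6 + 8)/6 = 36/6 = 6
te_Task 2 = (1 + 4·3 + 11)/6 = 24/6 = 4
te_Task 3 = (1 + 4·4 + 7)/6 = 24/6 = 4
te_Task 4 = (2 + 4·8 + 14)/6 = 48/6 = 8
te_Task 5 = (10 + 4·13 + 16)/6 = 78/6 = 13
te_Task 6 = (5 + 4·8 + 11)/6 = 48/6 = 8
te_Task 7 = (2 + 4·3 + 4)/6 = 18/6 = 3
te_Task 8 = (9 + 4·14 + 25)/6 = 90/6 = 15

Forward pass:
ES_Task 1 = 0; EF_Task 1 = 6
ES_Task 2 = 6; EF_Task 2 = 6+4 = 10
ES_Task 3 = max(EF_Task 1=6, EF_Task 2=10) = 10; EF_Task 3 = 10+4 = 14
ES_Task 4 = 6; EF_Task 4 = 6+8 = 14
ES_Task 5 = 10; EF_Task 5 = 10+13 = 23
ES_Task 6 = max(EF_Task 2=10, EF_Task 4=14) = 14; EF_Task 6 = 14+8 = 22
ES_Task 7 = max(EF_Task 1=6, EF_Task 4=14) = 14; EF_Task 7 = 14+3 = 17
ES_Task 8 = max(EF_Task 3=14, EF_Task 5=23, EF_Task 6=22, EF_Task 7=17) = 23; EF_Task 8 = 23+15 = 38
Expected project duration μ = 38 days. Critical path: Task 1 → Task 2 → Task 5 → Task 8.

Backward pass:
LF_Task 8 = 38; LS_Task 8 = 38−15 = 23
LF_Task 7 = LS_Task 8 = 23; LS_Task 7 = 23−3 = 20
LF_Task 6 = LS_Task 8 = 23; LS_Task 6 = 23−8 = 15
LF_Task 5 = LS_Task 8 = 23; LS_Task 5 = 23−13 = 10
LF_Task 4 = min(LS_Task 6=15, LS_Task 7=20) = 15; LS_Task 4 = 15−8 = 7
LF_Task 3 = LS_Task 8 = 23; LS_Task 3 = 23−4 = 19
LF_Task 2 = min(LS_Task 3=19, LS_Task 5=10, LS_Task 6=15) = 10; LS_Task 2 = 10−4 = 6
LF_Task 1 = min(LS_Task 2=6, LS_Task 3=19, LS_Task 4=7, LS_Task 7=20) = 6; LS_Task 1 = 6−6 = 0
Slack_Task 3 = LS_Task 3 − ES_Task 3 = 19 − 10 = 9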